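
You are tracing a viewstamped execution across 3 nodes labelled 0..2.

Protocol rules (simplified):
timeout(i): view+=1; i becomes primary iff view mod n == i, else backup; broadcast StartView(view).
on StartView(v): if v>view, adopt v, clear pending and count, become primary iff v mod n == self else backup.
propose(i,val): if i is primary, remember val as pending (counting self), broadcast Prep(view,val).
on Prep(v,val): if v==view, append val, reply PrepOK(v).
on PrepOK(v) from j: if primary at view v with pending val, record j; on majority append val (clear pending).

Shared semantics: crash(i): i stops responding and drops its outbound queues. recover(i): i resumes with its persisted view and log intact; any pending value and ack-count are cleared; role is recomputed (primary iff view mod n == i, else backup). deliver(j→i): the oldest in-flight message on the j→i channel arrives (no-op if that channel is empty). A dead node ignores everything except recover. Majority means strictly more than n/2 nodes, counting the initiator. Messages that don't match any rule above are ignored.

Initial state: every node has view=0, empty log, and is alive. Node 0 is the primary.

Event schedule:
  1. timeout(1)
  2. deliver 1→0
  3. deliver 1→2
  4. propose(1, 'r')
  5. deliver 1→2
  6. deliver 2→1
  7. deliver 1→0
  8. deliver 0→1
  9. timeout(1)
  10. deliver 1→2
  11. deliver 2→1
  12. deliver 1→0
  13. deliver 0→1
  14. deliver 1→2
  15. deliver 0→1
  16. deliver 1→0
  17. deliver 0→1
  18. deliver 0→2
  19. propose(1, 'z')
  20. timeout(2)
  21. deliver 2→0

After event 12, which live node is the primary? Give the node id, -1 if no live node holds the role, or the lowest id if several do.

step 1 timeout(1): 1={prim,v=1,log=-}
step 2 deliver 1→0: 0={back,v=1,log=-}
step 3 deliver 1→2: 2={back,v=1,log=-}
step 4 propose(1,'r'): —
step 5 deliver 1→2: 2={back,v=1,log=r}
step 6 deliver 2→1: 1={prim,v=1,log=r}
step 7 deliver 1→0: 0={back,v=1,log=r}
step 8 deliver 0→1: —
step 9 timeout(1): 1={back,v=2,log=r}
step 10 deliver 1→2: 2={prim,v=2,log=r}
step 11 deliver 2→1: —
step 12 deliver 1→0: 0={back,v=2,log=r}

2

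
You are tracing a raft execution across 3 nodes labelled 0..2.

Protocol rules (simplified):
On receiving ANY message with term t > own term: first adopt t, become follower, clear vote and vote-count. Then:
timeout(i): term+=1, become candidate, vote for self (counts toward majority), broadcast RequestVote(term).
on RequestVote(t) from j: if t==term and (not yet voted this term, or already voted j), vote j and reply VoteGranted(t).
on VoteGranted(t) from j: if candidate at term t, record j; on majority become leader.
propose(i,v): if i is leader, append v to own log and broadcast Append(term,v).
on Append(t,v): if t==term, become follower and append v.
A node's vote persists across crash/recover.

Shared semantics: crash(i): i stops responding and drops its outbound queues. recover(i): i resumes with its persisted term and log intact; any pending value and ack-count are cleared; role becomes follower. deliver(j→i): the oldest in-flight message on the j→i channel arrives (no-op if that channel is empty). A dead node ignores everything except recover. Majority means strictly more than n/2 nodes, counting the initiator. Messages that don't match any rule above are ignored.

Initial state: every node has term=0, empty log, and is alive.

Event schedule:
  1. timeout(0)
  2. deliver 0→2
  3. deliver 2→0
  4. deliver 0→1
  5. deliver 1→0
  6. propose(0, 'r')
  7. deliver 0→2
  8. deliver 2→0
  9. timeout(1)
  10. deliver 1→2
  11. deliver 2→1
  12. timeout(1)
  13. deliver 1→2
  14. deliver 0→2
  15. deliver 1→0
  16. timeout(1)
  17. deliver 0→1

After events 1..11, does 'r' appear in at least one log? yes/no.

yes

[1] timeout(0) → N0(cand t1 [-])
[2] deliver 0→2 → N2(foll t1 [-])
[3] deliver 2→0 → N0(lead t1 [-])
[4] deliver 0→1 → N1(foll t1 [-])
[5] deliver 1→0 → ∅
[6] propose(0,'r') → N0(lead t1 [r])
[7] deliver 0→2 → N2(foll t1 [r])
[8] deliver 2→0 → ∅
[9] timeout(1) → N1(cand t2 [-])
[10] deliver 1→2 → N2(foll t2 [r])
[11] deliver 2→1 → N1(lead t2 [-])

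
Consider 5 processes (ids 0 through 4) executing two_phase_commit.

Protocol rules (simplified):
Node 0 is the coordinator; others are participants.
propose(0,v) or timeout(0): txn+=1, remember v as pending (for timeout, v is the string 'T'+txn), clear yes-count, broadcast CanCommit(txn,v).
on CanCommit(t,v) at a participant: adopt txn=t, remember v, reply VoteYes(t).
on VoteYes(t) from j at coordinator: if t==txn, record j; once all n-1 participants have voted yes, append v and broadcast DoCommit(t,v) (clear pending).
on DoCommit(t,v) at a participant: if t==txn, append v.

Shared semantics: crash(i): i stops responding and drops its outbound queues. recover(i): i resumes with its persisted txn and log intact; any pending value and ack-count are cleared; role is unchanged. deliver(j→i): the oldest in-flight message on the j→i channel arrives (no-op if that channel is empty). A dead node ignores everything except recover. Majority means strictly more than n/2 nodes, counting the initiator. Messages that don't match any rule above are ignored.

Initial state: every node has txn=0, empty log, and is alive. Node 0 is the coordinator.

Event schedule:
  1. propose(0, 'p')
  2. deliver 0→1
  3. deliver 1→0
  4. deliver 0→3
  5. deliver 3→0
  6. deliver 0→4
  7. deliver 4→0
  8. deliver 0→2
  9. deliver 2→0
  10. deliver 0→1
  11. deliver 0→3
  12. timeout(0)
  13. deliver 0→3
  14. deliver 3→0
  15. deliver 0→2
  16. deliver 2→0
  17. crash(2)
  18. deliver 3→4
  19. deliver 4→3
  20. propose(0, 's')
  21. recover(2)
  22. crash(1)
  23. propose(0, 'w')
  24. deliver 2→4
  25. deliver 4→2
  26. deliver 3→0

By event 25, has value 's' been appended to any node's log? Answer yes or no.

[1] propose(0,'p') → N0(coor t1 [-])
[2] deliver 0→1 → N1(part t1 [-])
[3] deliver 1→0 → ∅
[4] deliver 0→3 → N3(part t1 [-])
[5] deliver 3→0 → ∅
[6] deliver 0→4 → N4(part t1 [-])
[7] deliver 4→0 → ∅
[8] deliver 0→2 → N2(part t1 [-])
[9] deliver 2→0 → N0(coor t1 [p])
[10] deliver 0→1 → N1(part t1 [p])
[11] deliver 0→3 → N3(part t1 [p])
[12] timeout(0) → N0(coor t2 [p])
[13] deliver 0→3 → N3(part t2 [p])
[14] deliver 3→0 → ∅
[15] deliver 0→2 → N2(part t1 [p])
[16] deliver 2→0 → ∅
[17] crash(2) → N2(✗part t1 [p])
[18] deliver 3→4 → ∅
[19] deliver 4→3 → ∅
[20] propose(0,'s') → N0(coor t3 [p])
[21] recover(2) → N2(part t1 [p])
[22] crash(1) → N1(✗part t1 [p])
[23] propose(0,'w') → N0(coor t4 [p])
[24] deliver 2→4 → ∅
[25] deliver 4→2 → ∅

no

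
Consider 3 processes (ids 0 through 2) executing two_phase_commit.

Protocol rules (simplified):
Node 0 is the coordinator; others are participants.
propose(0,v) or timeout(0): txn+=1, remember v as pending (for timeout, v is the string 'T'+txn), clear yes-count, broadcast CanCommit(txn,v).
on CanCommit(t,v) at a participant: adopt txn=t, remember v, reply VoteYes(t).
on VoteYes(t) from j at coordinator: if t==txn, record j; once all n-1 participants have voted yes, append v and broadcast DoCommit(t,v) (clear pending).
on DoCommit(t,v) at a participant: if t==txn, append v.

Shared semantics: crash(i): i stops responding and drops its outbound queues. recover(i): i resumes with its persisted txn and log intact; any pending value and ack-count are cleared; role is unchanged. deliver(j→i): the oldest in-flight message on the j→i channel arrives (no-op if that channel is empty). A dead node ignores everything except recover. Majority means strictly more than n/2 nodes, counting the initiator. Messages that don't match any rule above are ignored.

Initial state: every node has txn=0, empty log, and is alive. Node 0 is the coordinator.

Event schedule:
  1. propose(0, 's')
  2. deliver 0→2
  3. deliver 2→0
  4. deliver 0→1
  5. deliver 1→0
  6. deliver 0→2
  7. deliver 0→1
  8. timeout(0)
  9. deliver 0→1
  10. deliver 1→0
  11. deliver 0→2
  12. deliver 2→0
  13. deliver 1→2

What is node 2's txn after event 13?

2

step 1 propose(0,'s'): 0={coor,t=1,log=-}
step 2 deliver 0→2: 2={part,t=1,log=-}
step 3 deliver 2→0: —
step 4 deliver 0→1: 1={part,t=1,log=-}
step 5 deliver 1→0: 0={coor,t=1,log=s}
step 6 deliver 0→2: 2={part,t=1,log=s}
step 7 deliver 0→1: 1={part,t=1,log=s}
step 8 timeout(0): 0={coor,t=2,log=s}
step 9 deliver 0→1: 1={part,t=2,log=s}
step 10 deliver 1→0: —
step 11 deliver 0→2: 2={part,t=2,log=s}
step 12 deliver 2→0: 0={coor,t=2,log=s,T2}
step 13 deliver 1→2: —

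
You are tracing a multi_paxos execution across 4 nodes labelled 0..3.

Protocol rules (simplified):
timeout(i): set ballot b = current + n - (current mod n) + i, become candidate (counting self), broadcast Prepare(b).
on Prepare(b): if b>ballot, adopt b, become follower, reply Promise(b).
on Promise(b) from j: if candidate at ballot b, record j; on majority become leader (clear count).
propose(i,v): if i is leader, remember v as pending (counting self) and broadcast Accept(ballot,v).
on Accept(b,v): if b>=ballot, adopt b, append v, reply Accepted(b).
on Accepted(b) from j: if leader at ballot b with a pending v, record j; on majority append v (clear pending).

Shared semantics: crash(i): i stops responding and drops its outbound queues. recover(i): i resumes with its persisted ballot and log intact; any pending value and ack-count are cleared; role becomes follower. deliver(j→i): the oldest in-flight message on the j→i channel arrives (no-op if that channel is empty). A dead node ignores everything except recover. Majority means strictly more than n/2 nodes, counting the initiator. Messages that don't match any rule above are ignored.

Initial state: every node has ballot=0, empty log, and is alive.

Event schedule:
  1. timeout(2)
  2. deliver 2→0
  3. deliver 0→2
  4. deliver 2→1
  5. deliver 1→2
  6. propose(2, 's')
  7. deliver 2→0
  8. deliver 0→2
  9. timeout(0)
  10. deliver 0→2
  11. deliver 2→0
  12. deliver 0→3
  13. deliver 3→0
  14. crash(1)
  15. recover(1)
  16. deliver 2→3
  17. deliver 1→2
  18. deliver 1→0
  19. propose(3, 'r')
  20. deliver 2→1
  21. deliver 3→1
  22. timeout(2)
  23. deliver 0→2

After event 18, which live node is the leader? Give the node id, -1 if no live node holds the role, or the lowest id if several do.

after 1 — timeout(2): n2:cand/b6/[-]
after 2 — deliver 2→0: n0:foll/b6/[-]
after 3 — deliver 0→2: ·
after 4 — deliver 2→1: n1:foll/b6/[-]
after 5 — deliver 1→2: n2:lead/b6/[-]
after 6 — propose(2,'s'): ·
after 7 — deliver 2→0: n0:foll/b6/[s]
after 8 — deliver 0→2: ·
after 9 — timeout(0): n0:cand/b8/[s]
after 10 — deliver 0→2: n2:foll/b8/[-]
after 11 — deliver 2→0: ·
after 12 — deliver 0→3: n3:foll/b8/[-]
after 13 — deliver 3→0: n0:lead/b8/[s]
after 14 — crash(1): n1:✗foll/b6/[-]
after 15 — recover(1): n1:foll/b6/[-]
after 16 — deliver 2→3: ·
after 17 — deliver 1→2: ·
after 18 — deliver 1→0: ·

0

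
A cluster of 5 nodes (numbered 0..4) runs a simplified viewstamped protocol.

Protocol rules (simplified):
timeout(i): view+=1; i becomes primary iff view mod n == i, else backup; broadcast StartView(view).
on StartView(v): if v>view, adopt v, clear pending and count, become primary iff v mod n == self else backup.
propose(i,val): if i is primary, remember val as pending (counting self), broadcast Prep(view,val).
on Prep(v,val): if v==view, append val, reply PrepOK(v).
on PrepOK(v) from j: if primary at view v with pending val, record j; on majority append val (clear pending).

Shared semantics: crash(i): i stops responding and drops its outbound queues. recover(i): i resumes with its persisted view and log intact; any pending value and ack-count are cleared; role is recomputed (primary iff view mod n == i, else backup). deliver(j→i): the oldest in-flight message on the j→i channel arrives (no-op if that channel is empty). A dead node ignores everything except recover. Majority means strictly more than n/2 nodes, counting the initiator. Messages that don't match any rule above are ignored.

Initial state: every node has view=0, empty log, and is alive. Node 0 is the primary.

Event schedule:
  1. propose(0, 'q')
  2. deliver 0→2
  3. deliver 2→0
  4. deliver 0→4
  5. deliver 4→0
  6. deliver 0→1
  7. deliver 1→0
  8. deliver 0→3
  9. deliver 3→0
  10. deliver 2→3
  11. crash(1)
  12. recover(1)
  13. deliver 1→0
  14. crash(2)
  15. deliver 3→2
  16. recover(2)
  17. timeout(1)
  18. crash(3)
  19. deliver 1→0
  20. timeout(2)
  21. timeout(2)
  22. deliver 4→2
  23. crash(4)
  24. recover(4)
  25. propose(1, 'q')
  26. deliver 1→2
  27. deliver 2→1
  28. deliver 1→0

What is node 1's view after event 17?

1

1. propose(0,'q'):  nop
2. deliver 0→2:  <2:back v0 q>
3. deliver 2→0:  nop
4. deliver 0→4:  <4:back v0 q>
5. deliver 4→0:  <0:prim v0 q>
6. deliver 0→1:  <1:back v0 q>
7. deliver 1→0:  nop
8. deliver 0→3:  <3:back v0 q>
9. deliver 3→0:  nop
10. deliver 2→3:  nop
11. crash(1):  <1:✗back v0 q>
12. recover(1):  <1:back v0 q>
13. deliver 1→0:  nop
14. crash(2):  <2:✗back v0 q>
15. deliver 3→2:  nop
16. recover(2):  <2:back v0 q>
17. timeout(1):  <1:prim v1 q>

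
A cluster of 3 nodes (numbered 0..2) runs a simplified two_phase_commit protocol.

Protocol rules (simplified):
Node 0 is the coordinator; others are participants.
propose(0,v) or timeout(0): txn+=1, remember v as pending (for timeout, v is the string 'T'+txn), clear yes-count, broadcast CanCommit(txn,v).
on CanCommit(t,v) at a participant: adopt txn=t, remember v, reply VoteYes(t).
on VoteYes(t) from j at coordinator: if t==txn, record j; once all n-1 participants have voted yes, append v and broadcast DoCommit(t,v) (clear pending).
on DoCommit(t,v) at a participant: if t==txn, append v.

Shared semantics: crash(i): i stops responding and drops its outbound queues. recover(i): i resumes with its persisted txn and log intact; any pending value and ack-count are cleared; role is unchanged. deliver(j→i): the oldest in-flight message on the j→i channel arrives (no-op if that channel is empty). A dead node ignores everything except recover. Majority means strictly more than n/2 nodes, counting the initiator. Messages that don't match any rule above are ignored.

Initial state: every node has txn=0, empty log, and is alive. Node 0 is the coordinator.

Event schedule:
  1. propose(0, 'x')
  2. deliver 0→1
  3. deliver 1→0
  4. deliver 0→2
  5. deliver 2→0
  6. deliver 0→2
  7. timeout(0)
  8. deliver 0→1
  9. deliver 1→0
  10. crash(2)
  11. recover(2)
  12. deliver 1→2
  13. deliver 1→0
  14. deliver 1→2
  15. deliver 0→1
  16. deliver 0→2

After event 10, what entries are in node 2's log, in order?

after 1 — propose(0,'x'): n0:coor/t1/[-]
after 2 — deliver 0→1: n1:part/t1/[-]
after 3 — deliver 1→0: ·
after 4 — deliver 0→2: n2:part/t1/[-]
after 5 — deliver 2→0: n0:coor/t1/[x]
after 6 — deliver 0→2: n2:part/t1/[x]
after 7 — timeout(0): n0:coor/t2/[x]
after 8 — deliver 0→1: n1:part/t1/[x]
after 9 — deliver 1→0: ·
after 10 — crash(2): n2:✗part/t1/[x]

x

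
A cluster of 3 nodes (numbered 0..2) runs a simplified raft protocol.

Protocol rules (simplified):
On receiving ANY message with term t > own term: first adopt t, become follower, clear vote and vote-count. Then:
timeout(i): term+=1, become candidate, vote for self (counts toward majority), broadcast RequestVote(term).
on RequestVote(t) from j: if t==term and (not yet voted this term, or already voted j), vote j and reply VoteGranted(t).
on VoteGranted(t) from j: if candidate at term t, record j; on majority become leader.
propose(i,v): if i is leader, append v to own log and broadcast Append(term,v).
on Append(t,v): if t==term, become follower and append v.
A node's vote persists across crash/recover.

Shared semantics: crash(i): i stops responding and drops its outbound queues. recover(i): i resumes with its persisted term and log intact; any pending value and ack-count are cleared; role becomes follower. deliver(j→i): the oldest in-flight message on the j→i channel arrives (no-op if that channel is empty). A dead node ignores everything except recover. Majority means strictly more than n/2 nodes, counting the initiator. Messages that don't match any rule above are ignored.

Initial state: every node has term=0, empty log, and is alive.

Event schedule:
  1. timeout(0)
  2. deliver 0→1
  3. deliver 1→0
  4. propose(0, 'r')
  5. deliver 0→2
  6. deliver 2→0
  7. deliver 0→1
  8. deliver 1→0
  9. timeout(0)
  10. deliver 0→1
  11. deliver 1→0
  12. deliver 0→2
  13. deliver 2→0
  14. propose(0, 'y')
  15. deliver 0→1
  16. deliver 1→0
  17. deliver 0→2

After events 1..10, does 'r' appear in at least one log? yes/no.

after 1 — timeout(0): n0:cand/t1/[-]
after 2 — deliver 0→1: n1:foll/t1/[-]
after 3 — deliver 1→0: n0:lead/t1/[-]
after 4 — propose(0,'r'): n0:lead/t1/[r]
after 5 — deliver 0→2: n2:foll/t1/[-]
after 6 — deliver 2→0: ·
after 7 — deliver 0→1: n1:foll/t1/[r]
after 8 — deliver 1→0: ·
after 9 — timeout(0): n0:cand/t2/[r]
after 10 — deliver 0→1: n1:foll/t2/[r]

yes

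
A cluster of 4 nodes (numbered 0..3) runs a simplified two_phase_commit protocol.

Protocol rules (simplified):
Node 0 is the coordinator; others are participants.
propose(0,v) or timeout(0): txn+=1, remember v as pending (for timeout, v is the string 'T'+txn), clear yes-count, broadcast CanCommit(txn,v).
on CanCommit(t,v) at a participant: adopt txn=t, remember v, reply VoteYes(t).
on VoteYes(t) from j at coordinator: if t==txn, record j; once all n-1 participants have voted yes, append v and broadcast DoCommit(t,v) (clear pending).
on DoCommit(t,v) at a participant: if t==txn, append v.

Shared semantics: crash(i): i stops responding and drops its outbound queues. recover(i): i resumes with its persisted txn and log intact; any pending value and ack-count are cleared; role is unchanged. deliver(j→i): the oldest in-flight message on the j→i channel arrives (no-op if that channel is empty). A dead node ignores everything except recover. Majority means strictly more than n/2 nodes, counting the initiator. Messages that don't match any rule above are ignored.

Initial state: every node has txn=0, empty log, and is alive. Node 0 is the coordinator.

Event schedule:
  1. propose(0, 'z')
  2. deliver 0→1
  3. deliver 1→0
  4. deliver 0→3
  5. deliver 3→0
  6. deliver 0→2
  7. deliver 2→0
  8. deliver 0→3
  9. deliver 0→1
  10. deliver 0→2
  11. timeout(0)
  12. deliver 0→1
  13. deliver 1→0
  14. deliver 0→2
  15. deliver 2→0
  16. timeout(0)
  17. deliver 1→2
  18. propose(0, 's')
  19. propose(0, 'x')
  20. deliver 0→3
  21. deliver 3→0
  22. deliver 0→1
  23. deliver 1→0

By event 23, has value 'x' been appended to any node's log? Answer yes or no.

after 1 — propose(0,'z'): n0:coor/t1/[-]
after 2 — deliver 0→1: n1:part/t1/[-]
after 3 — deliver 1→0: ·
after 4 — deliver 0→3: n3:part/t1/[-]
after 5 — deliver 3→0: ·
after 6 — deliver 0→2: n2:part/t1/[-]
after 7 — deliver 2→0: n0:coor/t1/[z]
after 8 — deliver 0→3: n3:part/t1/[z]
after 9 — deliver 0→1: n1:part/t1/[z]
after 10 — deliver 0→2: n2:part/t1/[z]
after 11 — timeout(0): n0:coor/t2/[z]
after 12 — deliver 0→1: n1:part/t2/[z]
after 13 — deliver 1→0: ·
after 14 — deliver 0→2: n2:part/t2/[z]
after 15 — deliver 2→0: ·
after 16 — timeout(0): n0:coor/t3/[z]
after 17 — deliver 1→2: ·
after 18 — propose(0,'s'): n0:coor/t4/[z]
after 19 — propose(0,'x'): n0:coor/t5/[z]
after 20 — deliver 0→3: n3:part/t2/[z]
after 21 — deliver 3→0: ·
after 22 — deliver 0→1: n1:part/t3/[z]
after 23 — deliver 1→0: ·

no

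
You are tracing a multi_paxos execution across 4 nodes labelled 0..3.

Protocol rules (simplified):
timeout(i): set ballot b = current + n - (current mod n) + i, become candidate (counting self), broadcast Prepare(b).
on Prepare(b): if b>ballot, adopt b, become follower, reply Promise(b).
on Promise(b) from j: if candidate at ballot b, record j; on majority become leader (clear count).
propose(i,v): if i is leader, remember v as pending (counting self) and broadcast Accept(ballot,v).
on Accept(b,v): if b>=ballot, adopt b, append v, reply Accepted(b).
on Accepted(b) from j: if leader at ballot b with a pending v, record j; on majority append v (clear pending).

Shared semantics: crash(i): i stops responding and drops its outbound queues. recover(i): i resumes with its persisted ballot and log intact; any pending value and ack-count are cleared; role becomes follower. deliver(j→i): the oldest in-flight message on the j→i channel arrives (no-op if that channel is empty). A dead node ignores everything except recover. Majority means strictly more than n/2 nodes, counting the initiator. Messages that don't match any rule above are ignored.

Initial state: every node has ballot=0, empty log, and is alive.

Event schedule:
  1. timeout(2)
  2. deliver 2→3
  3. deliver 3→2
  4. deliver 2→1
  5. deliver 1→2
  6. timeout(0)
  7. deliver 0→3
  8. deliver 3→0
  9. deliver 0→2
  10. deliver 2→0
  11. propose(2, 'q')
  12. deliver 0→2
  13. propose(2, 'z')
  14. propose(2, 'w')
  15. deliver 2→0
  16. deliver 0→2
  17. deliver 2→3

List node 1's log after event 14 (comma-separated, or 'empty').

empty

step 1 timeout(2): 2={cand,b=6,log=-}
step 2 deliver 2→3: 3={foll,b=6,log=-}
step 3 deliver 3→2: —
step 4 deliver 2→1: 1={foll,b=6,log=-}
step 5 deliver 1→2: 2={lead,b=6,log=-}
step 6 timeout(0): 0={cand,b=4,log=-}
step 7 deliver 0→3: —
step 8 deliver 3→0: —
step 9 deliver 0→2: —
step 10 deliver 2→0: 0={foll,b=6,log=-}
step 11 propose(2,'q'): —
step 12 deliver 0→2: —
step 13 propose(2,'z'): —
step 14 propose(2,'w'): —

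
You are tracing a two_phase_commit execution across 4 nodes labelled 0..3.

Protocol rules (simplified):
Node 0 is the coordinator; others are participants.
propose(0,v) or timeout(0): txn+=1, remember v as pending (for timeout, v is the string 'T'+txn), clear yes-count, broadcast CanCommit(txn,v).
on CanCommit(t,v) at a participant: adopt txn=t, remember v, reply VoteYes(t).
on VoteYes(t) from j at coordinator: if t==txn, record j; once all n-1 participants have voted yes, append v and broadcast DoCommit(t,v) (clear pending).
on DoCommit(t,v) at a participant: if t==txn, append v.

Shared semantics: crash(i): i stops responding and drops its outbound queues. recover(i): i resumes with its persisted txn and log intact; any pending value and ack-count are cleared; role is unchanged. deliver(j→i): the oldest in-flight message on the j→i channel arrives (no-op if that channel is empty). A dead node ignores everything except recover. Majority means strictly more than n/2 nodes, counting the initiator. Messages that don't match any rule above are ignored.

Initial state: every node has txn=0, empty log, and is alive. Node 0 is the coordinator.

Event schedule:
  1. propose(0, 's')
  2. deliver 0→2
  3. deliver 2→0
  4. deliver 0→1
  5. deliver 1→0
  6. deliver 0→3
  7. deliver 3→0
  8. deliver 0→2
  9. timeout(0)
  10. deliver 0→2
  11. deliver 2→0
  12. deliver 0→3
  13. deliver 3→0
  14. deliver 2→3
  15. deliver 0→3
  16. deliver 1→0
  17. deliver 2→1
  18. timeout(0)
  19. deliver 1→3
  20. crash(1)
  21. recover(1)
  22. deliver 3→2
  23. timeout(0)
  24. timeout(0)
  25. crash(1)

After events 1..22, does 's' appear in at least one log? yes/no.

1. propose(0,'s'):  <0:coor t1 ->
2. deliver 0→2:  <2:part t1 ->
3. deliver 2→0:  nop
4. deliver 0→1:  <1:part t1 ->
5. deliver 1→0:  nop
6. deliver 0→3:  <3:part t1 ->
7. deliver 3→0:  <0:coor t1 s>
8. deliver 0→2:  <2:part t1 s>
9. timeout(0):  <0:coor t2 s>
10. deliver 0→2:  <2:part t2 s>
11. deliver 2→0:  nop
12. deliver 0→3:  <3:part t1 s>
13. deliver 3→0:  nop
14. deliver 2→3:  nop
15. deliver 0→3:  <3:part t2 s>
16. deliver 1→0:  nop
17. deliver 2→1:  nop
18. timeout(0):  <0:coor t3 s>
19. deliver 1→3:  nop
20. crash(1):  <1:✗part t1 ->
21. recover(1):  <1:part t1 ->
22. deliver 3→2:  nop

yes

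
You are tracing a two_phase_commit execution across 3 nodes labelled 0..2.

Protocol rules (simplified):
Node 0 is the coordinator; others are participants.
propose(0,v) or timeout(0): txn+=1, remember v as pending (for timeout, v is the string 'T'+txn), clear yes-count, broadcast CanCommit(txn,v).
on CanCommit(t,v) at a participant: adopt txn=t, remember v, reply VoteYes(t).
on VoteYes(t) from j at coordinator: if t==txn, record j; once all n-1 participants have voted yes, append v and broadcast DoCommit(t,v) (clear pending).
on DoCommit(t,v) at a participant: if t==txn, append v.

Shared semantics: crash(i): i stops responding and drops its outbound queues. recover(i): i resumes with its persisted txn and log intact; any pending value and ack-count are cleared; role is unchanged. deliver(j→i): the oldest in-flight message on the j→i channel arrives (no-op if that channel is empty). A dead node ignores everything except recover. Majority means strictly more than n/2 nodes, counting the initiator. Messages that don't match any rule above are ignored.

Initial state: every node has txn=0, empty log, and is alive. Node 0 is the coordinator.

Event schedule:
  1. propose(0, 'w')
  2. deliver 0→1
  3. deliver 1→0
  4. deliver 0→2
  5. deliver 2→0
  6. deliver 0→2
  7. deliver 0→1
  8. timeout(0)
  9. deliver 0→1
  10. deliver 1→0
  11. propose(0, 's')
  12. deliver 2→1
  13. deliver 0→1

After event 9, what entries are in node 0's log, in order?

[1] propose(0,'w') → N0(coor t1 [-])
[2] deliver 0→1 → N1(part t1 [-])
[3] deliver 1→0 → ∅
[4] deliver 0→2 → N2(part t1 [-])
[5] deliver 2→0 → N0(coor t1 [w])
[6] deliver 0→2 → N2(part t1 [w])
[7] deliver 0→1 → N1(part t1 [w])
[8] timeout(0) → N0(coor t2 [w])
[9] deliver 0→1 → N1(part t2 [w])

w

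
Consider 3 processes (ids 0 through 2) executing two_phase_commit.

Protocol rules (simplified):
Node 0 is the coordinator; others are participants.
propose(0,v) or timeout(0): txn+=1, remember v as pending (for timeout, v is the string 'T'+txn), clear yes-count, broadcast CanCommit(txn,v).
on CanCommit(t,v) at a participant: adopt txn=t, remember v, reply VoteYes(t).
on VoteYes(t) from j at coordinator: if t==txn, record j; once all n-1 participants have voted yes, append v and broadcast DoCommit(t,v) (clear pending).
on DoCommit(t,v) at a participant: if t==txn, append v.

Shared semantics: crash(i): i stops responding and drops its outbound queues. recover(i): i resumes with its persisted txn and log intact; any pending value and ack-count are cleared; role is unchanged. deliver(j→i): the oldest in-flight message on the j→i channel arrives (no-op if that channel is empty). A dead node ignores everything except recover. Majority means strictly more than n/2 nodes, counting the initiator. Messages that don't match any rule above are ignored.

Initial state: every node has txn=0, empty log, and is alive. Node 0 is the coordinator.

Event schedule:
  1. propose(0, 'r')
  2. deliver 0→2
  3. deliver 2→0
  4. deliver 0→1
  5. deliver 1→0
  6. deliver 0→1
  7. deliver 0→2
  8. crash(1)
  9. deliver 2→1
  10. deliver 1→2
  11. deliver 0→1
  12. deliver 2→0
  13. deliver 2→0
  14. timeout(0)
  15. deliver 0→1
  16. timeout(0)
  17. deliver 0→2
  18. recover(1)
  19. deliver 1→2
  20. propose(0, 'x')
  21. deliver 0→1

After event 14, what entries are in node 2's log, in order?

r

step 1 propose(0,'r'): 0={coor,t=1,log=-}
step 2 deliver 0→2: 2={part,t=1,log=-}
step 3 deliver 2→0: —
step 4 deliver 0→1: 1={part,t=1,log=-}
step 5 deliver 1→0: 0={coor,t=1,log=r}
step 6 deliver 0→1: 1={part,t=1,log=r}
step 7 deliver 0→2: 2={part,t=1,log=r}
step 8 crash(1): 1={✗part,t=1,log=r}
step 9 deliver 2→1: —
step 10 deliver 1→2: —
step 11 deliver 0→1: —
step 12 deliver 2→0: —
step 13 deliver 2→0: —
step 14 timeout(0): 0={coor,t=2,log=r}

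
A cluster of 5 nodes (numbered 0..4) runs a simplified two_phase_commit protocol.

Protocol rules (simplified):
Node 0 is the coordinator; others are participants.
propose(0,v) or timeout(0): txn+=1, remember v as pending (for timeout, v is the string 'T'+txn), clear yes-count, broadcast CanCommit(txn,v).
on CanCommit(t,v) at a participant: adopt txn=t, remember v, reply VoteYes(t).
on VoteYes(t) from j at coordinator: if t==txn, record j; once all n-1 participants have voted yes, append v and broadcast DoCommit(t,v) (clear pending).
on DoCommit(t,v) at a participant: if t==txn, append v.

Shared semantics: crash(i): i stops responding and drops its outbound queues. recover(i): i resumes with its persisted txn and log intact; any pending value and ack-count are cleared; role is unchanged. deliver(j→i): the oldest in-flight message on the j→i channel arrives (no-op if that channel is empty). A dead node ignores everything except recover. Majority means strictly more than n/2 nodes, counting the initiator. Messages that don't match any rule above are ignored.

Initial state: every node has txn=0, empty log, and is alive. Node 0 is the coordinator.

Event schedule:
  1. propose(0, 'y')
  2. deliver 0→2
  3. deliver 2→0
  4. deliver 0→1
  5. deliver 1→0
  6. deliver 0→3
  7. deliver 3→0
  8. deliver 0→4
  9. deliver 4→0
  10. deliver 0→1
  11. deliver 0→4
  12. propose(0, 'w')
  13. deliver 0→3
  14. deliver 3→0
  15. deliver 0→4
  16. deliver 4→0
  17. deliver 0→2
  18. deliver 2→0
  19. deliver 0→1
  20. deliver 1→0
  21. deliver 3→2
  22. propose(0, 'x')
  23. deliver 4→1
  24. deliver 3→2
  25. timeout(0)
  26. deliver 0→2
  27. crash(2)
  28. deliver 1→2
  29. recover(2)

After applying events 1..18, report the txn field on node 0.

2

[1] propose(0,'y') → N0(coor t1 [-])
[2] deliver 0→2 → N2(part t1 [-])
[3] deliver 2→0 → ∅
[4] deliver 0→1 → N1(part t1 [-])
[5] deliver 1→0 → ∅
[6] deliver 0→3 → N3(part t1 [-])
[7] deliver 3→0 → ∅
[8] deliver 0→4 → N4(part t1 [-])
[9] deliver 4→0 → N0(coor t1 [y])
[10] deliver 0→1 → N1(part t1 [y])
[11] deliver 0→4 → N4(part t1 [y])
[12] propose(0,'w') → N0(coor t2 [y])
[13] deliver 0→3 → N3(part t1 [y])
[14] deliver 3→0 → ∅
[15] deliver 0→4 → N4(part t2 [y])
[16] deliver 4→0 → ∅
[17] deliver 0→2 → N2(part t1 [y])
[18] deliver 2→0 → ∅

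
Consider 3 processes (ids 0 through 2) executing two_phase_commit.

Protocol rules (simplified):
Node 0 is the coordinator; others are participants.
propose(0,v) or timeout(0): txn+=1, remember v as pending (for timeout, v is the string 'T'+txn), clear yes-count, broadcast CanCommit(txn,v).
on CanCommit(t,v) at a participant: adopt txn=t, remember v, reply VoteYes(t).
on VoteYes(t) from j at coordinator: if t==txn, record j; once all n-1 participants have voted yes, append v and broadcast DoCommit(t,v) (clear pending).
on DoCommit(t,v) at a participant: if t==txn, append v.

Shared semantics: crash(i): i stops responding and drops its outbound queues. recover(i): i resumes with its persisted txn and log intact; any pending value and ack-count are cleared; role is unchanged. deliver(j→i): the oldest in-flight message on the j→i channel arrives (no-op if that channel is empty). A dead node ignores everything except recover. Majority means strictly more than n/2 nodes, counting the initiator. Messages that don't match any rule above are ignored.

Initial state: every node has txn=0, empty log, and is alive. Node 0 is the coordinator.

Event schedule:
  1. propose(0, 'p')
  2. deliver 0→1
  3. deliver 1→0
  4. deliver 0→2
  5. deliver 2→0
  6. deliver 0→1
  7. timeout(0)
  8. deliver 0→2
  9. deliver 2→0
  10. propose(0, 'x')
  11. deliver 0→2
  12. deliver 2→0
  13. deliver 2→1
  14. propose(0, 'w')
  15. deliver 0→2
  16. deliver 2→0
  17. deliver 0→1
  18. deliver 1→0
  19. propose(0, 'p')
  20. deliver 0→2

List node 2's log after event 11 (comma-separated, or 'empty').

p

step 1 propose(0,'p'): 0={coor,t=1,log=-}
step 2 deliver 0→1: 1={part,t=1,log=-}
step 3 deliver 1→0: —
step 4 deliver 0→2: 2={part,t=1,log=-}
step 5 deliver 2→0: 0={coor,t=1,log=p}
step 6 deliver 0→1: 1={part,t=1,log=p}
step 7 timeout(0): 0={coor,t=2,log=p}
step 8 deliver 0→2: 2={part,t=1,log=p}
step 9 deliver 2→0: —
step 10 propose(0,'x'): 0={coor,t=3,log=p}
step 11 deliver 0→2: 2={part,t=2,log=p}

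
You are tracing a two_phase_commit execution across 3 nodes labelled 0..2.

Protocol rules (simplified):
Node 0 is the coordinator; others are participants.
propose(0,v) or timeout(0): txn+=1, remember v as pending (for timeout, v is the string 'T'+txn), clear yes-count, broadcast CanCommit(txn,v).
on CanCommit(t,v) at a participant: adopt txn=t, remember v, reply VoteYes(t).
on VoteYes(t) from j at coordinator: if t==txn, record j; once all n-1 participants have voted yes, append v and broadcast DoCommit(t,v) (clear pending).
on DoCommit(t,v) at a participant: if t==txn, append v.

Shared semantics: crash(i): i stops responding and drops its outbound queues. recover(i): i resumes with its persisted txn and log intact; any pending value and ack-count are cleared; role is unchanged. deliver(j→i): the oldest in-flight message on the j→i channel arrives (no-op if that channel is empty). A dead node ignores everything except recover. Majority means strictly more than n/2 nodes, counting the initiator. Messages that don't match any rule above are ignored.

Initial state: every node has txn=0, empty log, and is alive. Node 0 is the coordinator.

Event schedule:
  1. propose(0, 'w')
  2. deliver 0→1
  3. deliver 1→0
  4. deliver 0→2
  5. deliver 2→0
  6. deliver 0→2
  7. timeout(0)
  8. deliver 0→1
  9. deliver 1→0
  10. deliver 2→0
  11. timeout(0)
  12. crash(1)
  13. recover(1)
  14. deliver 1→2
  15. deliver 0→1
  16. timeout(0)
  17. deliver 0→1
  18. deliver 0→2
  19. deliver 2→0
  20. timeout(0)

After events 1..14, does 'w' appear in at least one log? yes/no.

[1] propose(0,'w') → N0(coor t1 [-])
[2] deliver 0→1 → N1(part t1 [-])
[3] deliver 1→0 → ∅
[4] deliver 0→2 → N2(part t1 [-])
[5] deliver 2→0 → N0(coor t1 [w])
[6] deliver 0→2 → N2(part t1 [w])
[7] timeout(0) → N0(coor t2 [w])
[8] deliver 0→1 → N1(part t1 [w])
[9] deliver 1→0 → ∅
[10] deliver 2→0 → ∅
[11] timeout(0) → N0(coor t3 [w])
[12] crash(1) → N1(✗part t1 [w])
[13] recover(1) → N1(part t1 [w])
[14] deliver 1→2 → ∅

yes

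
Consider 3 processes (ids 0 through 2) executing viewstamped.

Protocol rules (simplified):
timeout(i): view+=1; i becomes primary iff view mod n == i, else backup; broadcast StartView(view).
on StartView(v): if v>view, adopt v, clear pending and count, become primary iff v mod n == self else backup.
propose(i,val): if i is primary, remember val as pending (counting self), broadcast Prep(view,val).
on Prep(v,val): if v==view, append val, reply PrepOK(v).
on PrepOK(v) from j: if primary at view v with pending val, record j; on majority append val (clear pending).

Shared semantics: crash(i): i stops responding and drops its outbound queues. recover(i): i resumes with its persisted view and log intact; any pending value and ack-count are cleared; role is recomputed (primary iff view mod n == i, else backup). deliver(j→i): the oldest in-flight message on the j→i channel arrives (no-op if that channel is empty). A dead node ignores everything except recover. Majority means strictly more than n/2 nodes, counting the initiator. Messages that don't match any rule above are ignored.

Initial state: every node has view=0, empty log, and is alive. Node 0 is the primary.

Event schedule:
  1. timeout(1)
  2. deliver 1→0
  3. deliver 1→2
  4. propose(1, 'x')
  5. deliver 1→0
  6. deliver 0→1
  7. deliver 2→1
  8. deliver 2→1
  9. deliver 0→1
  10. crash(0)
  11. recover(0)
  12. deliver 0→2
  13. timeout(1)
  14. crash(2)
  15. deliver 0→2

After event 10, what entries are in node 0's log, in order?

x

e1 timeout(1): 1[prim,v=1,-]
e2 deliver 1→0: 0[back,v=1,-]
e3 deliver 1→2: 2[back,v=1,-]
e4 propose(1,'x'): ·
e5 deliver 1→0: 0[back,v=1,x]
e6 deliver 0→1: 1[prim,v=1,x]
e7 deliver 2→1: ·
e8 deliver 2→1: ·
e9 deliver 0→1: ·
e10 crash(0): 0[✗back,v=1,x]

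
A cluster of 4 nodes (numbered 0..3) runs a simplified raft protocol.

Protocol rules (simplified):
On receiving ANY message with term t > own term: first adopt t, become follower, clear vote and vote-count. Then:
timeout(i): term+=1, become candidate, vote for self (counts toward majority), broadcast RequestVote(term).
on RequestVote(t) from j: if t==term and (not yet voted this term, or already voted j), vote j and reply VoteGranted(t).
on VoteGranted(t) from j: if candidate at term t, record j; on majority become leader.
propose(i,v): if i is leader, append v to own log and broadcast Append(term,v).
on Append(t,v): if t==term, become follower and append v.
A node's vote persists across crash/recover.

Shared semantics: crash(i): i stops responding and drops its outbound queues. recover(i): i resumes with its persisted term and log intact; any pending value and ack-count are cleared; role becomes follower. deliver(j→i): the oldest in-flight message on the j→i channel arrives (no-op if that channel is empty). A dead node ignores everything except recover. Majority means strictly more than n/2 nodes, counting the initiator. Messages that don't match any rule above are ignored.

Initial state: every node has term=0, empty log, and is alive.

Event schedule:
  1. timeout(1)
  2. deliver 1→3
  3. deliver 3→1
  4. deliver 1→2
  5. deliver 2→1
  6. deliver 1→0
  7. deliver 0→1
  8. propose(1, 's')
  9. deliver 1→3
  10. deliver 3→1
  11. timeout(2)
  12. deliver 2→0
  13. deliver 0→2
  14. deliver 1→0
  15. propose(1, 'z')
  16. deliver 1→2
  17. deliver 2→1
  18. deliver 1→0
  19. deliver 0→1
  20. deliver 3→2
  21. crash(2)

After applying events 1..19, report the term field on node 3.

1

1. timeout(1):  <1:cand t1 ->
2. deliver 1→3:  <3:foll t1 ->
3. deliver 3→1:  nop
4. deliver 1→2:  <2:foll t1 ->
5. deliver 2→1:  <1:lead t1 ->
6. deliver 1→0:  <0:foll t1 ->
7. deliver 0→1:  nop
8. propose(1,'s'):  <1:lead t1 s>
9. deliver 1→3:  <3:foll t1 s>
10. deliver 3→1:  nop
11. timeout(2):  <2:cand t2 ->
12. deliver 2→0:  <0:foll t2 ->
13. deliver 0→2:  nop
14. deliver 1→0:  nop
15. propose(1,'z'):  <1:lead t1 s,z>
16. deliver 1→2:  nop
17. deliver 2→1:  <1:foll t2 s,z>
18. deliver 1→0:  nop
19. deliver 0→1:  nop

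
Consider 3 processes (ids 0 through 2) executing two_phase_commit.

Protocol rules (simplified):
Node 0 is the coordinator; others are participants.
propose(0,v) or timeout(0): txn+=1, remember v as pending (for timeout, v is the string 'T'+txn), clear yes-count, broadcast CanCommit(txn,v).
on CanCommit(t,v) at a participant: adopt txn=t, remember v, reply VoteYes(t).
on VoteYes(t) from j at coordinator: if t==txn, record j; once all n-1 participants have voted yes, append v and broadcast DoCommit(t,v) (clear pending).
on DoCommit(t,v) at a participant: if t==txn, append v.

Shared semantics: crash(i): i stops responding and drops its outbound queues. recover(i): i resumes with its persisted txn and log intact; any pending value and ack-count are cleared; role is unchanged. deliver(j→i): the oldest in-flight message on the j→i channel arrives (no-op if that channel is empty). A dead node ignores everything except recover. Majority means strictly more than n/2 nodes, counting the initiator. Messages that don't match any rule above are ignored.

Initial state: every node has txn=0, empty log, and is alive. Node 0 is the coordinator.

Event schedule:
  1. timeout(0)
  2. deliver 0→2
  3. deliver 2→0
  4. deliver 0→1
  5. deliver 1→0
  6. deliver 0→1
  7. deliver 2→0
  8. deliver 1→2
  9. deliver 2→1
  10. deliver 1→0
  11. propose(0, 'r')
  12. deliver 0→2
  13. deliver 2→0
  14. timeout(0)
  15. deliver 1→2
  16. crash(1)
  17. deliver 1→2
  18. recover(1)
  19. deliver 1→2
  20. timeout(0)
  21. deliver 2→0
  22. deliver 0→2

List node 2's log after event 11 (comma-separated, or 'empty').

e1 timeout(0): 0[coor,t=1,-]
e2 deliver 0→2: 2[part,t=1,-]
e3 deliver 2→0: ·
e4 deliver 0→1: 1[part,t=1,-]
e5 deliver 1→0: 0[coor,t=1,T1]
e6 deliver 0→1: 1[part,t=1,T1]
e7 deliver 2→0: ·
e8 deliver 1→2: ·
e9 deliver 2→1: ·
e10 deliver 1→0: ·
e11 propose(0,'r'): 0[coor,t=2,T1]

empty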